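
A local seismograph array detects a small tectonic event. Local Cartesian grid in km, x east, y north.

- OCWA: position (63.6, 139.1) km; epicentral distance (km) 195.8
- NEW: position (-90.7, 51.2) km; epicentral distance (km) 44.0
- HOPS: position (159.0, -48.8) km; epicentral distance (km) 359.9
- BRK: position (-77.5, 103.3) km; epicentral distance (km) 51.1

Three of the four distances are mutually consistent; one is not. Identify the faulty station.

Solve using three stations at a time. Using OCWA, NEW, BRK (subtract circle equations pairwise → linear system) gives (x, y) ≈ (-123.3, 80.7).
Distances from that point to each station vs reported:
  OCWA: calculated 195.8 vs reported 195.8 → residual 0.0 km
  NEW: calculated 43.9 vs reported 44.0 → residual 0.1 km
  HOPS: calculated 310.6 vs reported 359.9 → residual 49.3 km
  BRK: calculated 51.1 vs reported 51.1 → residual 0.0 km
OCWA, NEW, BRK are mutually consistent (residuals ≈ 0); HOPS is off by 49.3 km.

HOPS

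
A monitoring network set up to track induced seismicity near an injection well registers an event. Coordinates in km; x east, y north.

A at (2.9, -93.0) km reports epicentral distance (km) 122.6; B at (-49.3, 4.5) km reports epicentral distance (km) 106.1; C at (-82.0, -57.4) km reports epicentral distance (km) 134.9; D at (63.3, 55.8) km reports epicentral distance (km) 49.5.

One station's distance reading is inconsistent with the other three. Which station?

B

Solve using three stations at a time. Using A, C, D (subtract circle equations pairwise → linear system) gives (x, y) ≈ (22.4, 28.0).
Distances from that point to each station vs reported:
  A: calculated 122.6 vs reported 122.6 → residual 0.0 km
  B: calculated 75.4 vs reported 106.1 → residual 30.7 km
  C: calculated 134.9 vs reported 134.9 → residual 0.0 km
  D: calculated 49.5 vs reported 49.5 → residual 0.0 km
A, C, D are mutually consistent (residuals ≈ 0); B is off by 30.7 km.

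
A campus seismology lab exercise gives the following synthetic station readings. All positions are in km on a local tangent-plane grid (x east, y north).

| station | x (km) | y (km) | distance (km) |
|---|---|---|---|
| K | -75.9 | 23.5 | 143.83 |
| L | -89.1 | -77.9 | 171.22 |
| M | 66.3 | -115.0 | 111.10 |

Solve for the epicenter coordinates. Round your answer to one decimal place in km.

Circle about each station: (x + 75.9)² + (y − 23.5)² = 143.83²; (x + 89.1)² + (y + 77.9)² = 171.22²; (x − 66.3)² + (y + 115.0)² = 111.10².
Subtracting the K equation from the L and M equations removes the quadratic terms:
-26.4 x − 202.8 y = -935.06
284.4 x − 277.0 y = 19651.49
Solving the 2×2 system: x ≈ 65.3, y ≈ -3.9 km.

(65.3, -3.9)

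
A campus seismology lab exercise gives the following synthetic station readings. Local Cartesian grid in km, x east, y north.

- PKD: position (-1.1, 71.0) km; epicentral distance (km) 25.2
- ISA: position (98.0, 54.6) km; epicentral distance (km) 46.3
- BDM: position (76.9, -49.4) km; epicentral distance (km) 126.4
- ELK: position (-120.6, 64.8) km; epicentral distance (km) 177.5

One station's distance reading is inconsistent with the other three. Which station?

PKD

Solve using three stations at a time. Using ISA, BDM, ELK (subtract circle equations pairwise → linear system) gives (x, y) ≈ (56.6, 75.4).
Distances from that point to each station vs reported:
  PKD: calculated 57.9 vs reported 25.2 → residual 32.7 km
  ISA: calculated 46.3 vs reported 46.3 → residual 0.0 km
  BDM: calculated 126.4 vs reported 126.4 → residual 0.0 km
  ELK: calculated 177.5 vs reported 177.5 → residual 0.0 km
ISA, BDM, ELK are mutually consistent (residuals ≈ 0); PKD is off by 32.7 km.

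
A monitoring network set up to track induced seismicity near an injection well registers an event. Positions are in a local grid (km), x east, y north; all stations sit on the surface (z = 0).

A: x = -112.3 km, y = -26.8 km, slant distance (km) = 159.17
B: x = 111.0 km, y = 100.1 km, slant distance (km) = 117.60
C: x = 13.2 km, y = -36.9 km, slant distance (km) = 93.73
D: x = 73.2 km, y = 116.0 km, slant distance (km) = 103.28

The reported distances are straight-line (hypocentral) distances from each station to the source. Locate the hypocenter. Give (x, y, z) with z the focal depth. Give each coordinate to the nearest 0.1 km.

Each station gives a sphere (x−x_i)² + (y−y_i)² + z² = d_i² (stations at z=0).
Subtracting the A sphere from B and C: z² cancels, leaving linear equations in x and y:
446.6 x + 253.8 y = 20516.81
251.0 x − 20.2 y = 4756.10
Solving: x ≈ 22.297, y ≈ 41.604 km (keep extra digits for the depth step; rounded: 22.3, 41.6).
Then from the A sphere: z² = 159.17² − (x + 112.3)² − (y + 26.8)² with x = 22.297, y = 41.604, so z ≈ 50.395 ≈ 50.4 km.

(22.3, 41.6, 50.4)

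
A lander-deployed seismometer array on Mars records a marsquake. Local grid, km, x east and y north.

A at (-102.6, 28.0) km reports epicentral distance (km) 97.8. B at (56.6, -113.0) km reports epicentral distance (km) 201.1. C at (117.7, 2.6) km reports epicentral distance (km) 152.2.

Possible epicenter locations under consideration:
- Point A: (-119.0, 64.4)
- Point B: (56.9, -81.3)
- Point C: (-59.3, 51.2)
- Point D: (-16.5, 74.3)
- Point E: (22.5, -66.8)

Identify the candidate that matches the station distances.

For each candidate, compare |candidate − station| to the reported distance:
Point A: residuals A 57.9, B 48.5, C 92.4 → max 92.4 km
Point B: residuals A 95.6, B 169.4, C 48.6 → max 169.4 km
Point C: residuals A 48.7, B 0.1, C 31.4 → max 48.7 km
Point D: residuals A 0.0, B 0.0, C 0.0 → max 0.0 km
Point E: residuals A 59.2, B 143.7, C 34.4 → max 143.7 km
Only Point D has all residuals ≈ 0.

Point D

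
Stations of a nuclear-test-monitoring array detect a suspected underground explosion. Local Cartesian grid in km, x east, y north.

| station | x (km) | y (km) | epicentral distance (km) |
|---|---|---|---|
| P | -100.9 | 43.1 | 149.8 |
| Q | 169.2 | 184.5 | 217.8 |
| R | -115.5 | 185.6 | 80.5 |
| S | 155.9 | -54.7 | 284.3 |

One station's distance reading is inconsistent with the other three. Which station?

Solve using three stations at a time. Using Q, R, S (subtract circle equations pairwise → linear system) gives (x, y) ≈ (-45.2, 146.2).
Distances from that point to each station vs reported:
  P: calculated 117.2 vs reported 149.8 → residual 32.6 km
  Q: calculated 217.8 vs reported 217.8 → residual 0.0 km
  R: calculated 80.5 vs reported 80.5 → residual 0.0 km
  S: calculated 284.3 vs reported 284.3 → residual 0.0 km
Q, R, S are mutually consistent (residuals ≈ 0); P is off by 32.6 km.

P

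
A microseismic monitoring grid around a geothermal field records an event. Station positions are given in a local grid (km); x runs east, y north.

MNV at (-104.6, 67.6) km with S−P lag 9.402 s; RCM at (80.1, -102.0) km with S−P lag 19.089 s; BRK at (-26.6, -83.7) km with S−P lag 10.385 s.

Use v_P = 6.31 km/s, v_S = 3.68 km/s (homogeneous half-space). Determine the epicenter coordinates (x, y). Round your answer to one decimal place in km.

(-50.2, 4.9)

Distance from S−P lag: d = Δt · v_P v_S / (v_P − v_S) = Δt · (6.31·3.68)/(6.31−3.68) ≈ 8.8292·Δt.
So d_MNV = 83.01, d_RCM = 168.54, d_BRK = 91.69 km.
Circle about each station: (x + 104.6)² + (y − 67.6)² = 83.01²; (x − 80.1)² + (y + 102.0)² = 168.54²; (x + 26.6)² + (y + 83.7)² = 91.69².
Subtracting the MNV equation from the RCM and BRK equations removes the quadratic terms:
369.4 x − 339.2 y = -20205.98
156.0 x − 302.6 y = -9314.07
Solving the 2×2 system: x ≈ -50.2, y ≈ 4.9 km.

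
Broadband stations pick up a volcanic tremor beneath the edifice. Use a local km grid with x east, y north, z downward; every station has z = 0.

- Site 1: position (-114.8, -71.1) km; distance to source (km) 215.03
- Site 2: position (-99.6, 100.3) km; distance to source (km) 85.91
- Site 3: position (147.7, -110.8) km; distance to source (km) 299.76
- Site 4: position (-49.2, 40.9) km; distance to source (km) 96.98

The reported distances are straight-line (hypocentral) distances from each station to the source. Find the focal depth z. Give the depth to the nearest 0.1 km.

Each station gives a sphere (x−x_i)² + (y−y_i)² + z² = d_i² (stations at z=0).
Subtracting the Site 1 sphere from Site 2 and Site 3: z² cancels, leaving linear equations in x and y:
30.4 x + 342.8 y = 40603.37
525.0 x − 79.4 y = -27760.48
Solving: x ≈ -34.501, y ≈ 121.506 km (keep extra digits for the depth step; rounded: -34.5, 121.5).
Then from the Site 1 sphere: z² = 215.03² − (x + 114.8)² − (y + 71.1)² with x = -34.501, y = 121.506, so z ≈ 51.893 ≈ 51.9 km.

51.9 km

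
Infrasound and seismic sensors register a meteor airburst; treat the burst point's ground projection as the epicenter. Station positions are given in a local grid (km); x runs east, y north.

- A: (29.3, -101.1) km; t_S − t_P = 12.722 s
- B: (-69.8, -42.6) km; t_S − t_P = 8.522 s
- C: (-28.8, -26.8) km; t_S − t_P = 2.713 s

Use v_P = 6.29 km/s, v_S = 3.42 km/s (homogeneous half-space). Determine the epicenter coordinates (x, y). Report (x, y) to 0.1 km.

(-12.1, -15.2)

Distance from S−P lag: d = Δt · v_P v_S / (v_P − v_S) = Δt · (6.29·3.42)/(6.29−3.42) ≈ 7.4954·Δt.
So d_A = 95.36, d_B = 63.88, d_C = 20.34 km.
Circle about each station: (x − 29.3)² + (y + 101.1)² = 95.36²; (x + 69.8)² + (y + 42.6)² = 63.88²; (x + 28.8)² + (y + 26.8)² = 20.34².
Subtracting the A equation from the B and C equations removes the quadratic terms:
-198.2 x + 117.0 y = 619.98
-116.2 x + 148.6 y = -852.21
Solving the 2×2 system: x ≈ -12.1, y ≈ -15.2 km.
Check against A (with the unrounded x, y): √((x − 29.3)²+(y + 101.1)²) = 95.36 ≈ 95.36 km. ✓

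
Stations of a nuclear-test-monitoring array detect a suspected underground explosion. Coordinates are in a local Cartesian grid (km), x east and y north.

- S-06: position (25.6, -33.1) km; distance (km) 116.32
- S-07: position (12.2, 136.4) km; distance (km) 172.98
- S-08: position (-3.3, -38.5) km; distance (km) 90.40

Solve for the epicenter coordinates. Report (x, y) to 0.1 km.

Circle about each station: (x − 25.6)² + (y + 33.1)² = 116.32²; (x − 12.2)² + (y − 136.4)² = 172.98²; (x + 3.3)² + (y + 38.5)² = 90.40².
Subtracting pairs of circle equations eliminates x²+y² and gives linear equations (the radical axes):
-26.8 x + 339.0 y = 611.09
-57.8 x − 10.8 y = 5100.35
Solving the 2×2 system: x ≈ -87.3, y ≈ -5.1 km.

(-87.3, -5.1)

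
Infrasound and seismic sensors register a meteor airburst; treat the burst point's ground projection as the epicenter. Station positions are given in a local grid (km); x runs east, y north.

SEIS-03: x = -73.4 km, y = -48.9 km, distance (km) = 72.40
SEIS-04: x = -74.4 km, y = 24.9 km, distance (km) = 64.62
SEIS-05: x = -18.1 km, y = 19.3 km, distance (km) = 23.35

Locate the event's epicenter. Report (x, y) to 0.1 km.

(-16.6, -4.0)

Circle about each station: (x + 73.4)² + (y + 48.9)² = 72.40²; (x + 74.4)² + (y − 24.9)² = 64.62²; (x + 18.1)² + (y − 19.3)² = 23.35².
Subtracting the SEIS-03 equation from the SEIS-04 and SEIS-05 equations removes the quadratic terms:
-2.0 x + 147.6 y = -557.38
110.6 x + 136.4 y = -2382.13
Solving the 2×2 system: x ≈ -16.6, y ≈ -4.0 km.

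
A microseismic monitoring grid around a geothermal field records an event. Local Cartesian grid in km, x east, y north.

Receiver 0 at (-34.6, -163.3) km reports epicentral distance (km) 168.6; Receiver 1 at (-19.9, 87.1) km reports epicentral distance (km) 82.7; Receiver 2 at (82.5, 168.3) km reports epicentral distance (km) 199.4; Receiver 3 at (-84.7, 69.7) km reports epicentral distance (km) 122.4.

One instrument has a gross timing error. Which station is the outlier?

Receiver 3

Solve using three stations at a time. Using Receiver 0, Receiver 1, Receiver 2 (subtract circle equations pairwise → linear system) gives (x, y) ≈ (-32.4, 5.3).
Distances from that point to each station vs reported:
  Receiver 0: calculated 168.6 vs reported 168.6 → residual 0.0 km
  Receiver 1: calculated 82.7 vs reported 82.7 → residual 0.0 km
  Receiver 2: calculated 199.4 vs reported 199.4 → residual 0.0 km
  Receiver 3: calculated 83.0 vs reported 122.4 → residual 39.4 km
Receiver 0, Receiver 1, Receiver 2 are mutually consistent (residuals ≈ 0); Receiver 3 is off by 39.4 km.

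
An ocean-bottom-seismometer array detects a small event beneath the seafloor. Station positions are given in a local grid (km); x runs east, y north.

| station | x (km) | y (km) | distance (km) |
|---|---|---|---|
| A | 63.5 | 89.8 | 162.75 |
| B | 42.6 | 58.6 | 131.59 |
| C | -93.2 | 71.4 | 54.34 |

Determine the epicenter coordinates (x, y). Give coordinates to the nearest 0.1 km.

Circle about each station: (x − 63.5)² + (y − 89.8)² = 162.75²; (x − 42.6)² + (y − 58.6)² = 131.59²; (x + 93.2)² + (y − 71.4)² = 54.34².
Subtracting the A equation from the B and C equations removes the quadratic terms:
-41.8 x − 62.4 y = 2324.06
-313.4 x − 36.8 y = 25222.64
Solving the 2×2 system: x ≈ -82.6, y ≈ 18.1 km.

(-82.6, 18.1)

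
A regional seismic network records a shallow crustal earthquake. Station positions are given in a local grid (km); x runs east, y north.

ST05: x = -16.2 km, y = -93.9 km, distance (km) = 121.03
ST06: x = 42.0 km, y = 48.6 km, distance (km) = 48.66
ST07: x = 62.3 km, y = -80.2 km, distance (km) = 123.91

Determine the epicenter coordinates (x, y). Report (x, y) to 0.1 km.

Circle about each station: (x + 16.2)² + (y + 93.9)² = 121.03²; (x − 42.0)² + (y − 48.6)² = 48.66²; (x − 62.3)² + (y + 80.2)² = 123.91².
Subtracting the ST05 equation from the ST06 and ST07 equations removes the quadratic terms:
116.4 x + 285.0 y = 7326.78
157.0 x + 27.4 y = 528.25
Solving the 2×2 system: x ≈ -1.2, y ≈ 26.2 km.
Check against ST05 (with the unrounded x, y): √((x + 16.2)²+(y + 93.9)²) = 121.03 ≈ 121.03 km. ✓

-1.2 km east, 26.2 km north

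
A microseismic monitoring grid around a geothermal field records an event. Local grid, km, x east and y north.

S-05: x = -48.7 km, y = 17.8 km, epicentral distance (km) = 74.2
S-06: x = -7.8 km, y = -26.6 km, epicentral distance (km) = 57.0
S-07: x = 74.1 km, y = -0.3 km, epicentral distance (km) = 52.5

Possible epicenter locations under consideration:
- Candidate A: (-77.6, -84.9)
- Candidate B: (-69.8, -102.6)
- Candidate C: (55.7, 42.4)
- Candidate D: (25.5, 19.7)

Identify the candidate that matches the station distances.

For each candidate, compare |candidate − station| to the reported distance:
Candidate A: residuals S-05 32.5, S-06 33.9, S-07 121.2 → max 121.2 km
Candidate B: residuals S-05 48.0, S-06 41.1, S-07 124.1 → max 124.1 km
Candidate C: residuals S-05 33.1, S-06 36.8, S-07 6.0 → max 36.8 km
Candidate D: residuals S-05 0.0, S-06 0.0, S-07 0.1 → max 0.1 km
Only Candidate D has all residuals ≈ 0.

Candidate D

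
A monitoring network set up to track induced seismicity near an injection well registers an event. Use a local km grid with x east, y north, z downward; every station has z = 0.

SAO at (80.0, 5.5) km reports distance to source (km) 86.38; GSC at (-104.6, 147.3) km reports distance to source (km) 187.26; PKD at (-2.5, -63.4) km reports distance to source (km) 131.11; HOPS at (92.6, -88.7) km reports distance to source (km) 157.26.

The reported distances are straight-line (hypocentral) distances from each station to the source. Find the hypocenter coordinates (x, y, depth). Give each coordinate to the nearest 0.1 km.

x ≈ 37.2 km, y ≈ 43.5 km, depth ≈ 64.7 km

Each station gives a sphere (x−x_i)² + (y−y_i)² + z² = d_i² (stations at z=0).
Subtracting the SAO sphere from GSC and PKD: z² cancels, leaving linear equations in x and y:
-369.2 x + 283.6 y = -1396.60
-165.0 x − 137.8 y = -12132.77
Solving: x ≈ 37.200, y ≈ 43.504 km (keep extra digits for the depth step; rounded: 37.2, 43.5).
Then from the SAO sphere: z² = 86.38² − (x − 80.0)² − (y − 5.5)² with x = 37.200, y = 43.504, so z ≈ 64.694 ≈ 64.7 km.
Check against HOPS (with the unrounded solution): distance 157.27 ≈ 157.26 km. ✓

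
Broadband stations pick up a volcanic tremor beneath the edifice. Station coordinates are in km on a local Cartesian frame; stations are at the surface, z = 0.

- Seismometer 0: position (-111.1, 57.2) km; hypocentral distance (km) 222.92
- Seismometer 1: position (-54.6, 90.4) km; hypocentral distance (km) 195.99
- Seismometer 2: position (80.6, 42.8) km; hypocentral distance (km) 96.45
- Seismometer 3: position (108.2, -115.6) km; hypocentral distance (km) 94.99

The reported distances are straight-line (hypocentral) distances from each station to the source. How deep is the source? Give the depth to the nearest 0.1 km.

50.7 km

Each station gives a sphere (x−x_i)² + (y−y_i)² + z² = d_i² (stations at z=0).
Subtracting the Seismometer 0 sphere from Seismometer 1 and Seismometer 2: z² cancels, leaving linear equations in x and y:
113.0 x + 66.4 y = 6819.52
383.4 x − 28.8 y = 33103.87
Solving: x ≈ 83.397, y ≈ -39.222 km (keep extra digits for the depth step; rounded: 83.4, -39.2).
Then from the Seismometer 0 sphere: z² = 222.92² − (x + 111.1)² − (y − 57.2)² with x = 83.397, y = -39.222, so z ≈ 50.666 ≈ 50.7 km.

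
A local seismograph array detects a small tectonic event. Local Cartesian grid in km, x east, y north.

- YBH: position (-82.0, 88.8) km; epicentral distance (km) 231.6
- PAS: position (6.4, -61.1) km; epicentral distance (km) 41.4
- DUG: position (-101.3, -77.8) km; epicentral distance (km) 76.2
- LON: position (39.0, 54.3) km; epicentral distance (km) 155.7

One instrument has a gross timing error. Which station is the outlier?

YBH

Solve using three stations at a time. Using PAS, DUG, LON (subtract circle equations pairwise → linear system) gives (x, y) ≈ (-25.7, -87.3).
Distances from that point to each station vs reported:
  YBH: calculated 184.9 vs reported 231.6 → residual 46.7 km
  PAS: calculated 41.4 vs reported 41.4 → residual 0.0 km
  DUG: calculated 76.2 vs reported 76.2 → residual 0.0 km
  LON: calculated 155.7 vs reported 155.7 → residual 0.0 km
PAS, DUG, LON are mutually consistent (residuals ≈ 0); YBH is off by 46.7 km.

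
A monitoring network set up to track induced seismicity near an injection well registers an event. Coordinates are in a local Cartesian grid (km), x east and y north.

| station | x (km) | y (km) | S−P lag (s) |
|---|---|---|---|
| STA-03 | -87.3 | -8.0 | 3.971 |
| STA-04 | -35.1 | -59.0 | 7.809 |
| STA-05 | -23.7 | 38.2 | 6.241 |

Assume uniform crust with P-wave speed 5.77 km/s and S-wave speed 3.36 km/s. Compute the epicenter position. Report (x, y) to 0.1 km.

-56.4 km east, 0.1 km north

Distance from S−P lag: d = Δt · v_P v_S / (v_P − v_S) = Δt · (5.77·3.36)/(5.77−3.36) ≈ 8.0445·Δt.
So d_STA-03 = 31.94, d_STA-04 = 62.82, d_STA-05 = 50.21 km.
Circle about each station: (x + 87.3)² + (y + 8.0)² = 31.94²; (x + 35.1)² + (y + 59.0)² = 62.82²; (x + 23.7)² + (y − 38.2)² = 50.21².
Subtracting the STA-03 equation from the STA-04 and STA-05 equations removes the quadratic terms:
104.4 x − 102.0 y = -5898.47
127.2 x + 92.4 y = -7165.24
Solving the 2×2 system: x ≈ -56.4, y ≈ 0.1 km.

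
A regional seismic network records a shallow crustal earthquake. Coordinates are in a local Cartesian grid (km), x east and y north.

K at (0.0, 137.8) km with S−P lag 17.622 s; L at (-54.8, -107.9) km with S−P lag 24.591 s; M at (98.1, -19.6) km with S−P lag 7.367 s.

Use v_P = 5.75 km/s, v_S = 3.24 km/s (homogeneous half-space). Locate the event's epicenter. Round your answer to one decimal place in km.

Distance from S−P lag: d = Δt · v_P v_S / (v_P − v_S) = Δt · (5.75·3.24)/(5.75−3.24) ≈ 7.4223·Δt.
So d_K = 130.80, d_L = 182.52, d_M = 54.68 km.
Circle about each station: x² + (y − 137.8)² = 130.80²; (x + 54.8)² + (y + 107.9)² = 182.52²; (x − 98.1)² + (y + 19.6)² = 54.68².
Subtracting the K equation from the L and M equations removes the quadratic terms:
-109.6 x − 491.4 y = -20548.30
196.2 x − 314.8 y = 5137.67
Solving the 2×2 system: x ≈ 68.7, y ≈ 26.5 km.

68.7 km east, 26.5 km north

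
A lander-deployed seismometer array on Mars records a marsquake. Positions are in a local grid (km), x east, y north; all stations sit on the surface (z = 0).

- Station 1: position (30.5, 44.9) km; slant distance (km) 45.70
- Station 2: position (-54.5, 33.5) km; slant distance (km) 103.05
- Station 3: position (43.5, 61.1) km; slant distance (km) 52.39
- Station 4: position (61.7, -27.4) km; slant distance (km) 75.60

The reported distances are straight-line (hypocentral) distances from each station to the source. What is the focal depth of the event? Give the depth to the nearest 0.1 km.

42.6 km

Each station gives a sphere (x−x_i)² + (y−y_i)² + z² = d_i² (stations at z=0).
Subtracting the Station 1 sphere from Station 2 and Station 3: z² cancels, leaving linear equations in x and y:
-170.0 x − 22.8 y = -7384.57
26.0 x + 32.4 y = 2022.98
Solving: x ≈ 39.294, y ≈ 30.906 km (keep extra digits for the depth step; rounded: 39.3, 30.9).
Then from the Station 1 sphere: z² = 45.70² − (x − 30.5)² − (y − 44.9)² with x = 39.294, y = 30.906, so z ≈ 42.607 ≈ 42.6 km.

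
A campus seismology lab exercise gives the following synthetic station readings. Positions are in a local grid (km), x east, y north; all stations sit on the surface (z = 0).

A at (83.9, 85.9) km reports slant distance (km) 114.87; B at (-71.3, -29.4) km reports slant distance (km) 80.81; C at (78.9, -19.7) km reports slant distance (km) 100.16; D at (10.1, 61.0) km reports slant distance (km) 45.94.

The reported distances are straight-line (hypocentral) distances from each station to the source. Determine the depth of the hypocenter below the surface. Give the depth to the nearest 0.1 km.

z ≈ 13.7 km

Each station gives a sphere (x−x_i)² + (y−y_i)² + z² = d_i² (stations at z=0).
Subtracting the A sphere from B and C: z² cancels, leaving linear equations in x and y:
-310.4 x − 230.6 y = -1805.11
-10.0 x − 211.2 y = -4641.63
Solving: x ≈ -10.895, y ≈ 22.493 km (keep extra digits for the depth step; rounded: -10.9, 22.5).
Then from the A sphere: z² = 114.87² − (x − 83.9)² − (y − 85.9)² with x = -10.895, y = 22.493, so z ≈ 13.732 ≈ 13.7 km.
Check against D (with the unrounded solution): distance 45.96 ≈ 45.94 km. ✓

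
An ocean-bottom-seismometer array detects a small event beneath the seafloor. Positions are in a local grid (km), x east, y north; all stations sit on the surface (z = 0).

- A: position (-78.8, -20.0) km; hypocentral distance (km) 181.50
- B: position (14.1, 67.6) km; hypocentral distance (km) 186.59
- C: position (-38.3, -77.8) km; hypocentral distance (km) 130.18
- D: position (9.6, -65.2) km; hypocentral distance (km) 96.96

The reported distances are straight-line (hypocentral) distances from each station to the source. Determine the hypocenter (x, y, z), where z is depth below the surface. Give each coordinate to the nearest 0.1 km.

Each station gives a sphere (x−x_i)² + (y−y_i)² + z² = d_i² (stations at z=0).
Subtracting the A sphere from B and C: z² cancels, leaving linear equations in x and y:
185.8 x + 175.2 y = -3714.45
81.0 x − 115.6 y = 16905.71
Solving: x ≈ 70.998, y ≈ -96.495 km (keep extra digits for the depth step; rounded: 71.0, -96.5).
Then from the A sphere: z² = 181.50² − (x + 78.8)² − (y + 20.0)² with x = 70.998, y = -96.495, so z ≈ 68.201 ≈ 68.2 km.
Check against D (with the unrounded solution): distance 96.96 ≈ 96.96 km. ✓

x ≈ 71.0 km, y ≈ -96.5 km, depth ≈ 68.2 km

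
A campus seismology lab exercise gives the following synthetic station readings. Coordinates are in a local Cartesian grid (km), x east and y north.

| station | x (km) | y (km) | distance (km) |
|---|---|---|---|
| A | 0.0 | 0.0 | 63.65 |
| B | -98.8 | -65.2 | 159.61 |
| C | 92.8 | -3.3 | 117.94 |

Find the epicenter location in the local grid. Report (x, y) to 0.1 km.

Circle about each station: x² + y² = 63.65²; (x + 98.8)² + (y + 65.2)² = 159.61²; (x − 92.8)² + (y + 3.3)² = 117.94².
Subtracting the A equation from the B and C equations removes the quadratic terms:
-197.6 x − 130.4 y = -7411.55
185.6 x − 6.6 y = -1235.79
Solving the 2×2 system: x ≈ -4.4, y ≈ 63.5 km.
Check against A (with the unrounded x, y): √(x²+y²) = 63.66 ≈ 63.65 km. ✓

x ≈ -4.4 km, y ≈ 63.5 km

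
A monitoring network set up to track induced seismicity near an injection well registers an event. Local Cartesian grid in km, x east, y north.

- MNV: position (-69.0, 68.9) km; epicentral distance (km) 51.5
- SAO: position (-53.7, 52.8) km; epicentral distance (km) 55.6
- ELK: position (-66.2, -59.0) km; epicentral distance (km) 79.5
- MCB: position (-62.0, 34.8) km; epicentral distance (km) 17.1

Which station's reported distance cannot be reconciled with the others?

SAO

Solve using three stations at a time. Using MNV, ELK, MCB (subtract circle equations pairwise → linear system) gives (x, y) ≈ (-54.1, 19.6).
Distances from that point to each station vs reported:
  MNV: calculated 51.5 vs reported 51.5 → residual 0.0 km
  SAO: calculated 33.2 vs reported 55.6 → residual 22.4 km
  ELK: calculated 79.5 vs reported 79.5 → residual 0.0 km
  MCB: calculated 17.1 vs reported 17.1 → residual 0.0 km
MNV, ELK, MCB are mutually consistent (residuals ≈ 0); SAO is off by 22.4 km.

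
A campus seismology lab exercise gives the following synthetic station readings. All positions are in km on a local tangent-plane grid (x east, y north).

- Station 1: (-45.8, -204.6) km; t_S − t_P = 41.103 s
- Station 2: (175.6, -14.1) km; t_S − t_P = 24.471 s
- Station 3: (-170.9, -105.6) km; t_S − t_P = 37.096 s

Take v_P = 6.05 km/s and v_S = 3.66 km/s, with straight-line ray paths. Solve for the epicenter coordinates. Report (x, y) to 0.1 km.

Distance from S−P lag: d = Δt · v_P v_S / (v_P − v_S) = Δt · (6.05·3.66)/(6.05−3.66) ≈ 9.2649·Δt.
So d_Station 1 = 380.81, d_Station 2 = 226.72, d_Station 3 = 343.69 km.
Circle about each station: (x + 45.8)² + (y + 204.6)² = 380.81²; (x − 175.6)² + (y + 14.1)² = 226.72²; (x + 170.9)² + (y + 105.6)² = 343.69².
Subtracting pairs of circle equations eliminates x²+y² and gives linear equations (the radical axes):
442.8 x + 381.0 y = 80689.67
-250.2 x + 198.0 y = 23292.81
Solving the 2×2 system: x ≈ 38.8, y ≈ 166.7 km.

(38.8, 166.7)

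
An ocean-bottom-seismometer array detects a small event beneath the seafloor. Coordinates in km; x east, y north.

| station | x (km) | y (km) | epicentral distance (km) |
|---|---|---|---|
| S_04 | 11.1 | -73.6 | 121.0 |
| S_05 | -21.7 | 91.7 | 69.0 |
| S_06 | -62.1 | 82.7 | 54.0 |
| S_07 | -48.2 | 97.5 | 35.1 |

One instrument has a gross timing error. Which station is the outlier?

Solve using three stations at a time. Using S_04, S_05, S_06 (subtract circle equations pairwise → linear system) gives (x, y) ≈ (-51.9, 29.7).
Distances from that point to each station vs reported:
  S_04: calculated 121.0 vs reported 121.0 → residual 0.0 km
  S_05: calculated 69.0 vs reported 69.0 → residual 0.0 km
  S_06: calculated 54.0 vs reported 54.0 → residual 0.0 km
  S_07: calculated 67.9 vs reported 35.1 → residual 32.8 km
S_04, S_05, S_06 are mutually consistent (residuals ≈ 0); S_07 is off by 32.8 km.

S_07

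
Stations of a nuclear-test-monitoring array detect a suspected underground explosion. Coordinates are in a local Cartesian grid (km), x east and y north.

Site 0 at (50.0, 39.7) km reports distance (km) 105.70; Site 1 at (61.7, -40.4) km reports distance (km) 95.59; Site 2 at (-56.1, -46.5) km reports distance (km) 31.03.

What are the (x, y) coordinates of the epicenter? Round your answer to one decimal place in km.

x ≈ -32.8 km, y ≈ -26.0 km

Circle about each station: (x − 50.0)² + (y − 39.7)² = 105.70²; (x − 61.7)² + (y + 40.4)² = 95.59²; (x + 56.1)² + (y + 46.5)² = 31.03².
Subtracting the Site 0 equation from the Site 1 and Site 2 equations removes the quadratic terms:
23.4 x − 160.2 y = 3398.00
-212.2 x − 172.4 y = 11443.00
Solving the 2×2 system: x ≈ -32.8, y ≈ -26.0 km.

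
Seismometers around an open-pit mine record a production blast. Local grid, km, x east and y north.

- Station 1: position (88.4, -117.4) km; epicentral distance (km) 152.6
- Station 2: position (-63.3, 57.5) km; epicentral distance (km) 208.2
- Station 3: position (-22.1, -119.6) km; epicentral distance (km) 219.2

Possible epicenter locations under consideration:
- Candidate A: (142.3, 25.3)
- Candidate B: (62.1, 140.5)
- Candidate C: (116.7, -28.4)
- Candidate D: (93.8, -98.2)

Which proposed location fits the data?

For each candidate, compare |candidate − station| to the reported distance:
Candidate A: residuals Station 1 0.1, Station 2 0.1, Station 3 0.1 → max 0.1 km
Candidate B: residuals Station 1 106.6, Station 2 57.8, Station 3 54.2 → max 106.6 km
Candidate C: residuals Station 1 59.2, Station 2 8.8, Station 3 53.1 → max 59.2 km
Candidate D: residuals Station 1 132.7, Station 2 13.0, Station 3 101.3 → max 132.7 km
Only Candidate A has all residuals ≈ 0.

Candidate A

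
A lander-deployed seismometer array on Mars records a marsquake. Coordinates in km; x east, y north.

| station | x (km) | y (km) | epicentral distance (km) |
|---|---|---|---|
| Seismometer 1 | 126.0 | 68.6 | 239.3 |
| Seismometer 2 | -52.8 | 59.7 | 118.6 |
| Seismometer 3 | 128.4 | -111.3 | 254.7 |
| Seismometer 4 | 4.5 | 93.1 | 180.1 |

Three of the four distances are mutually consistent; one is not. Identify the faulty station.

Solve using three stations at a time. Using Seismometer 2, Seismometer 3, Seismometer 4 (subtract circle equations pairwise → linear system) gives (x, y) ≈ (-116.3, -40.5).
Distances from that point to each station vs reported:
  Seismometer 1: calculated 265.7 vs reported 239.3 → residual 26.4 km
  Seismometer 2: calculated 118.6 vs reported 118.6 → residual 0.0 km
  Seismometer 3: calculated 254.7 vs reported 254.7 → residual 0.0 km
  Seismometer 4: calculated 180.1 vs reported 180.1 → residual 0.0 km
Seismometer 2, Seismometer 3, Seismometer 4 are mutually consistent (residuals ≈ 0); Seismometer 1 is off by 26.4 km.

Seismometer 1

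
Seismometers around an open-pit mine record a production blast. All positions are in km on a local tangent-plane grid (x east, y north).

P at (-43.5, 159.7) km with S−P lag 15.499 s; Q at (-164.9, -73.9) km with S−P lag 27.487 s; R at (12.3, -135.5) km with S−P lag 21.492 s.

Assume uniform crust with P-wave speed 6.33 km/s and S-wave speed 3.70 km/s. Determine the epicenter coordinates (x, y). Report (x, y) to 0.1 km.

Distance from S−P lag: d = Δt · v_P v_S / (v_P − v_S) = Δt · (6.33·3.70)/(6.33−3.70) ≈ 8.9053·Δt.
So d_P = 138.02, d_Q = 244.78, d_R = 191.39 km.
Circle about each station: (x + 43.5)² + (y − 159.7)² = 138.02²; (x + 164.9)² + (y + 73.9)² = 244.78²; (x − 12.3)² + (y + 135.5)² = 191.39².
Subtracting pairs of circle equations eliminates x²+y² and gives linear equations (the radical axes):
-242.8 x − 467.2 y = -35610.85
111.6 x − 590.4 y = -26465.41
Solving the 2×2 system: x ≈ 44.3, y ≈ 53.2 km.

44.3 km east, 53.2 km north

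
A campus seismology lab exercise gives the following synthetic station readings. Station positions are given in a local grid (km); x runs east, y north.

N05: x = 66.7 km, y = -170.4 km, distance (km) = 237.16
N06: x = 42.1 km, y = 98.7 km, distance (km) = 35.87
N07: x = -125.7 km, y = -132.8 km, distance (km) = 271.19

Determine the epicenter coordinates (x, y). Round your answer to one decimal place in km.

Circle about each station: (x − 66.7)² + (y + 170.4)² = 237.16²; (x − 42.1)² + (y − 98.7)² = 35.87²; (x + 125.7)² + (y + 132.8)² = 271.19².
Subtracting pairs of circle equations eliminates x²+y² and gives linear equations (the radical axes):
-49.2 x + 538.2 y = 32987.26
-384.8 x + 75.2 y = -17347.87
Solving the 2×2 system: x ≈ 58.1, y ≈ 66.6 km.

x ≈ 58.1 km, y ≈ 66.6 km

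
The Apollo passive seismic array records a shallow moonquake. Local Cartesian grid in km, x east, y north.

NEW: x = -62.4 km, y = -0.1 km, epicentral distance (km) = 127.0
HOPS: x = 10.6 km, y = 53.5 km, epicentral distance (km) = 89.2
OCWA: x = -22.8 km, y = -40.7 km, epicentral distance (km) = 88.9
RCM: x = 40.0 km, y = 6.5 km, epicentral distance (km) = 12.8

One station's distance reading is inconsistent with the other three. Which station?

Solve using three stations at a time. Using NEW, HOPS, OCWA (subtract circle equations pairwise → linear system) gives (x, y) ≈ (63.2, -18.5).
Distances from that point to each station vs reported:
  NEW: calculated 127.0 vs reported 127.0 → residual 0.0 km
  HOPS: calculated 89.2 vs reported 89.2 → residual 0.0 km
  OCWA: calculated 88.9 vs reported 88.9 → residual 0.0 km
  RCM: calculated 34.1 vs reported 12.8 → residual 21.3 km
NEW, HOPS, OCWA are mutually consistent (residuals ≈ 0); RCM is off by 21.3 km.

RCM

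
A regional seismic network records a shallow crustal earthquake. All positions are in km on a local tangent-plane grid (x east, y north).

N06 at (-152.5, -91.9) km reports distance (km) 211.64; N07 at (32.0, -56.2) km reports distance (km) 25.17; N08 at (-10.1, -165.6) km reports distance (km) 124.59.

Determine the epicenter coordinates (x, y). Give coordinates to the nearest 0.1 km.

Circle about each station: (x + 152.5)² + (y + 91.9)² = 211.64²; (x − 32.0)² + (y + 56.2)² = 25.17²; (x + 10.1)² + (y + 165.6)² = 124.59².
Subtracting pairs of circle equations eliminates x²+y² and gives linear equations (the radical axes):
369.0 x + 71.4 y = 16638.54
284.8 x − 147.4 y = 25092.33
Solving the 2×2 system: x ≈ 56.8, y ≈ -60.5 km.

56.8 km east, -60.5 km north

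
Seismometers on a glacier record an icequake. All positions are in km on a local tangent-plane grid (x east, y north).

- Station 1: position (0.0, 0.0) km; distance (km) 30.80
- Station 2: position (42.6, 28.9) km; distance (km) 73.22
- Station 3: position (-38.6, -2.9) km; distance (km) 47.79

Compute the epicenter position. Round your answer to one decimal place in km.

Circle about each station: x² + y² = 30.80²; (x − 42.6)² + (y − 28.9)² = 73.22²; (x + 38.6)² + (y + 2.9)² = 47.79².
Subtracting the Station 1 equation from the Station 2 and Station 3 equations removes the quadratic terms:
85.2 x + 57.8 y = -1762.56
-77.2 x − 5.8 y = 163.13
Solving the 2×2 system: x ≈ 0.2, y ≈ -30.8 km.

(0.2, -30.8)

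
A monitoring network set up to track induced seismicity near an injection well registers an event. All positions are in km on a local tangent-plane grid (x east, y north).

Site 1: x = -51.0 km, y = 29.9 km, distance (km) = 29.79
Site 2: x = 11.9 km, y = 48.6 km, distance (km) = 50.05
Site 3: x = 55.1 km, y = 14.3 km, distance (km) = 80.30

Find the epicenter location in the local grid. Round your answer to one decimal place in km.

(-25.2, 15.0)

Circle about each station: (x + 51.0)² + (y − 29.9)² = 29.79²; (x − 11.9)² + (y − 48.6)² = 50.05²; (x − 55.1)² + (y − 14.3)² = 80.30².
Subtracting pairs of circle equations eliminates x²+y² and gives linear equations (the radical axes):
125.8 x + 37.4 y = -2609.00
212.2 x − 31.2 y = -5815.16
Solving the 2×2 system: x ≈ -25.2, y ≈ 15.0 km.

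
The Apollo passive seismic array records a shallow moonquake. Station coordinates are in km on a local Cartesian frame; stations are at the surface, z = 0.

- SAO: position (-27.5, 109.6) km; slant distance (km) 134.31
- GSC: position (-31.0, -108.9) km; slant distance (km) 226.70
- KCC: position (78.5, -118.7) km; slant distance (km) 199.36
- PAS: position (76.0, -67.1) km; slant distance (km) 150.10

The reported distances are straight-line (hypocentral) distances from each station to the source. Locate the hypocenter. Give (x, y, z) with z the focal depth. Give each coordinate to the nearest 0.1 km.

x ≈ 93.8 km, y ≈ 74.7 km, depth ≈ 45.9 km

Each station gives a sphere (x−x_i)² + (y−y_i)² + z² = d_i² (stations at z=0).
Subtracting the SAO sphere from GSC and KCC: z² cancels, leaving linear equations in x and y:
-7.0 x − 437.0 y = -33301.91
212.0 x − 456.6 y = -14221.70
Solving: x ≈ 93.810, y ≈ 74.703 km (keep extra digits for the depth step; rounded: 93.8, 74.7).
Then from the SAO sphere: z² = 134.31² − (x + 27.5)² − (y − 109.6)² with x = 93.810, y = 74.703, so z ≈ 45.883 ≈ 45.9 km.
Check against PAS (with the unrounded solution): distance 150.10 ≈ 150.10 km. ✓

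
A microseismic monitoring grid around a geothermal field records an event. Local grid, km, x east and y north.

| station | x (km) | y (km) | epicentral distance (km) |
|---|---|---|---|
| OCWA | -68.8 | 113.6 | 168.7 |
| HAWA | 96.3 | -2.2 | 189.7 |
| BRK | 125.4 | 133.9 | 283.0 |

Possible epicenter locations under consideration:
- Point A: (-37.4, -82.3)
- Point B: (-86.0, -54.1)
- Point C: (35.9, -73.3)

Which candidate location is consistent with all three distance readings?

Point B

For each candidate, compare |candidate − station| to the reported distance:
Point A: residuals OCWA 29.7, HAWA 33.8, BRK 12.4 → max 33.8 km
Point B: residuals OCWA 0.1, HAWA 0.2, BRK 0.1 → max 0.2 km
Point C: residuals OCWA 45.5, HAWA 96.4, BRK 57.3 → max 96.4 km
Only Point B has all residuals ≈ 0.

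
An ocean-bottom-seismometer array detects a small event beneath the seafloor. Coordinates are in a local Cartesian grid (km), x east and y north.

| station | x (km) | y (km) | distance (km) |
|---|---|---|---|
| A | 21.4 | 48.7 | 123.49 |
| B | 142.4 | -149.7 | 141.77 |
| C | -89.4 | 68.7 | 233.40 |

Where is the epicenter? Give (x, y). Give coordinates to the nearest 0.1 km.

130.9 km east, -8.4 km north

Circle about each station: (x − 21.4)² + (y − 48.7)² = 123.49²; (x − 142.4)² + (y + 149.7)² = 141.77²; (x + 89.4)² + (y − 68.7)² = 233.40².
Subtracting the A equation from the B and C equations removes the quadratic terms:
242.0 x − 396.8 y = 35009.25
-221.6 x + 40.0 y = -29343.38
Solving the 2×2 system: x ≈ 130.9, y ≈ -8.4 km.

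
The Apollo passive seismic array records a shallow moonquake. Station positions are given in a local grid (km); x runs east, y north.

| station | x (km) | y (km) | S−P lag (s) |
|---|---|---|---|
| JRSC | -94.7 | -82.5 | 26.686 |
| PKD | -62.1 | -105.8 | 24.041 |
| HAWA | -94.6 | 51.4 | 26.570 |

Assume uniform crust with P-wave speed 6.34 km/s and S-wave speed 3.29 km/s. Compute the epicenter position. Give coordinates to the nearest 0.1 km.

x ≈ 74.7 km, y ≈ -14.6 km

Distance from S−P lag: d = Δt · v_P v_S / (v_P − v_S) = Δt · (6.34·3.29)/(6.34−3.29) ≈ 6.8389·Δt.
So d_JRSC = 182.50, d_PKD = 164.41, d_HAWA = 181.71 km.
Circle about each station: (x + 94.7)² + (y + 82.5)² = 182.50²; (x + 62.1)² + (y + 105.8)² = 164.41²; (x + 94.6)² + (y − 51.4)² = 181.71².
Subtracting the JRSC equation from the PKD and HAWA equations removes the quadratic terms:
65.2 x − 46.6 y = 5551.31
0.2 x + 267.8 y = -3895.49
Solving the 2×2 system: x ≈ 74.7, y ≈ -14.6 km.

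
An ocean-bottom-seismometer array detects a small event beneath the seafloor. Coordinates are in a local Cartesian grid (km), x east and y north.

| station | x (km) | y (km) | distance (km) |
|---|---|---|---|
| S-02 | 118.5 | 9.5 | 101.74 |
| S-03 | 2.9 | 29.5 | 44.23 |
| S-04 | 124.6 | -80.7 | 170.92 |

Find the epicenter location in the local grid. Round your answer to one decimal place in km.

Circle about each station: (x − 118.5)² + (y − 9.5)² = 101.74²; (x − 2.9)² + (y − 29.5)² = 44.23²; (x − 124.6)² + (y + 80.7)² = 170.92².
Subtracting the S-02 equation from the S-03 and S-04 equations removes the quadratic terms:
-231.2 x + 40.0 y = -4859.11
12.2 x − 180.4 y = -10957.47
Solving the 2×2 system: x ≈ 31.9, y ≈ 62.9 km.
Check against S-02 (with the unrounded x, y): √((x − 118.5)²+(y − 9.5)²) = 101.74 ≈ 101.74 km. ✓

x ≈ 31.9 km, y ≈ 62.9 km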